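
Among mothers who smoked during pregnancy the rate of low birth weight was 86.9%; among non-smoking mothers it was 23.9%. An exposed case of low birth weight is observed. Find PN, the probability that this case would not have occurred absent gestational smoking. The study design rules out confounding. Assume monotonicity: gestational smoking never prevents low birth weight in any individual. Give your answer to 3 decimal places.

PN ≈ 0.725

p₁ = 0.869, p₀ = 0.239.
Under exogeneity and monotonicity, PN = (p₁ − p₀) / p₁.
PN = (0.869 − 0.239) / 0.869 = 0.63 / 0.869 ≈ 0.7250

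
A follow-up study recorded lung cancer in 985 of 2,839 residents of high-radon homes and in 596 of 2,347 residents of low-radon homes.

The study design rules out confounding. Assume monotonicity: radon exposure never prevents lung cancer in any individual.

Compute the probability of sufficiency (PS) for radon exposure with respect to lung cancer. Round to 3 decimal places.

PS ≈ 0.125

p₁ = P(outcome | exposed) = 985/2839 = 0.34695
p₀ = P(outcome | unexposed) = 596/2347 = 0.25394
Under exogeneity and monotonicity, PS = (p₁ − p₀) / (1 − p₀).
PS = (0.34695 − 0.25394) / (1 − 0.25394) = 0.093012 / 0.74606 ≈ 0.1247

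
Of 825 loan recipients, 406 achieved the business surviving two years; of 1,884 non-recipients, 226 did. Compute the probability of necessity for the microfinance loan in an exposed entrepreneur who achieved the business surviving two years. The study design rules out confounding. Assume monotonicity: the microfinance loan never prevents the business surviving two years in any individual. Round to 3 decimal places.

PN ≈ 0.756

p₁ = P(outcome | exposed) = 406/825 = 0.49212
p₀ = P(outcome | unexposed) = 226/1884 = 0.11996
Under exogeneity and monotonicity, PN = (p₁ − p₀) / p₁.
PN = (0.49212 − 0.11996) / 0.49212 = 0.37216 / 0.49212 ≈ 0.7562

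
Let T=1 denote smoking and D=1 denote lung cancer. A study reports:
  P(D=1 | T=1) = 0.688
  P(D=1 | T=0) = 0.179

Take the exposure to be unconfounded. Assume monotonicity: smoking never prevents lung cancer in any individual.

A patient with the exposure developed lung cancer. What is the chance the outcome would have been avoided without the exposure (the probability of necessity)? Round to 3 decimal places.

PN ≈ 0.740

Let p₁ = 0.688, p₀ = 0.179.
Under exogeneity and monotonicity, PN = (p₁ − p₀) / p₁.
PN = (0.688 − 0.179) / 0.688 = 0.509 / 0.688 ≈ 0.7398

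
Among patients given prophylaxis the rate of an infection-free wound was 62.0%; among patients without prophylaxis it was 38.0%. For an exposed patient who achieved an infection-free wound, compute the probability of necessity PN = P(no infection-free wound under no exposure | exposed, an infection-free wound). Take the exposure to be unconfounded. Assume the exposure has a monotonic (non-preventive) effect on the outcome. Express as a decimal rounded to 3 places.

p₁ = 0.62, p₀ = 0.38.
Under exogeneity and monotonicity, PN = (p₁ − p₀) / p₁.
PN = (0.62 − 0.38) / 0.62 = 0.24 / 0.62 ≈ 0.3871

PN ≈ 0.387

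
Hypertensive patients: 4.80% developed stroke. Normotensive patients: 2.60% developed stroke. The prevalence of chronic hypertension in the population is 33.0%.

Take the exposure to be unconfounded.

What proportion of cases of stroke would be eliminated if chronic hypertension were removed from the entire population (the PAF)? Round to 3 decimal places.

PAF ≈ 0.218

p₁ = 0.048, p₀ = 0.026.
Overall risk P(Y=1) = π·p₁ + (1−π)·p₀ = 0.33×0.048 + 0.67×0.026 = 0.03326.
Under exogeneity, PAF = [P(Y=1) − p₀] / P(Y=1).
PAF = (0.03326 − 0.026) / 0.03326 ≈ 0.2183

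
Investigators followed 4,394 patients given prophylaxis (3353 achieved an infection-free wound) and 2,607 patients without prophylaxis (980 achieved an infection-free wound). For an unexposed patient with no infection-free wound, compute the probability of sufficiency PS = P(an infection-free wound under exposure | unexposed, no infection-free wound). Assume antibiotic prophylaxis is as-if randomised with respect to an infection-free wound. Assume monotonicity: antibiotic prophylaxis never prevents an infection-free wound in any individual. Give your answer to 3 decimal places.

PS ≈ 0.620

p₁ = P(outcome | exposed) = 3353/4394 = 0.76309
p₀ = P(outcome | unexposed) = 980/2607 = 0.37591
Under exogeneity and monotonicity, PS = (p₁ − p₀) / (1 − p₀).
PS = (0.76309 − 0.37591) / (1 − 0.37591) = 0.38718 / 0.62409 ≈ 0.6204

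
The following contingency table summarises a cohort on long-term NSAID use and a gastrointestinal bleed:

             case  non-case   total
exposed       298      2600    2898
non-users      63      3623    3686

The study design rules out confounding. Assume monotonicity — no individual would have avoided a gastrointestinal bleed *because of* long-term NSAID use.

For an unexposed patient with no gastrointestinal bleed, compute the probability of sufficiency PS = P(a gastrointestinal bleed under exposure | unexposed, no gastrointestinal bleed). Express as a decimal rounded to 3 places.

PS ≈ 0.087

p₁ = P(outcome | exposed) = 298/2898 = 0.10283
p₀ = P(outcome | unexposed) = 63/3686 = 0.017092
Under exogeneity and monotonicity, PS = (p₁ − p₀) / (1 − p₀).
PS = (0.10283 − 0.017092) / (1 − 0.017092) = 0.085738 / 0.98291 ≈ 0.0872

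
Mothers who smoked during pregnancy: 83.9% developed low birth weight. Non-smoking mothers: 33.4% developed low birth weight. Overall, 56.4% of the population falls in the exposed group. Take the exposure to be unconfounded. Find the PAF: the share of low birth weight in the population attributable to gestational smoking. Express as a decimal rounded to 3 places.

PAF ≈ 0.460

p₁ = 0.839, p₀ = 0.334.
Overall risk P(Y=1) = π·p₁ + (1−π)·p₀ = 0.564×0.839 + 0.436×0.334 = 0.61882.
Under exogeneity, PAF = [P(Y=1) − p₀] / P(Y=1).
PAF = (0.61882 − 0.334) / 0.61882 ≈ 0.4603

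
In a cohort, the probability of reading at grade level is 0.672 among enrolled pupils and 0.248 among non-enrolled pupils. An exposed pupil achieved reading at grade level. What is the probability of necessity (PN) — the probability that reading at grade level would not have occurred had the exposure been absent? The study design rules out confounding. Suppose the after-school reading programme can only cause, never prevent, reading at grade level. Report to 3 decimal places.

PN ≈ 0.631

Let p₁ = 0.672, p₀ = 0.248.
Under exogeneity and monotonicity, PN = (p₁ − p₀) / p₁.
PN = (0.672 − 0.248) / 0.672 = 0.424 / 0.672 ≈ 0.6310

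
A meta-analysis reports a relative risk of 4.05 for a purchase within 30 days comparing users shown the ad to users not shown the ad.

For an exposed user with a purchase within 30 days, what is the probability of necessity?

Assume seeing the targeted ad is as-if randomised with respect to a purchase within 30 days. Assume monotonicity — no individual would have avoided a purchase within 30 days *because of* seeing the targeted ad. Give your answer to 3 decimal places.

Under exogeneity and monotonicity, PN = (RR − 1) / RR = 1 − 1/RR.
PN = (4.05 − 1) / 4.05 = 3.05 / 4.05 ≈ 0.7531

PN ≈ 0.753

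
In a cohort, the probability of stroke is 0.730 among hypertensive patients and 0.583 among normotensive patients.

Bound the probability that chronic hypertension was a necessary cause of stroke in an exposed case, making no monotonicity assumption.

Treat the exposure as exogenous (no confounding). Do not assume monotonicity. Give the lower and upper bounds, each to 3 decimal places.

0.201 ≤ PN ≤ 0.571

Let p₁ = 0.73, p₀ = 0.583.
Under exogeneity alone the bounds on PN are max{0,(p₁−p₀)/p₁} ≤ PN ≤ min{1,(1−p₀)/p₁}.
  lower = (p₁ − p₀)/p₁ = 0.147 / 0.73 ≈ 0.2014
  upper = min{1, (1 − p₀)/p₁} = 0.417 / 0.73 ≈ 0.5712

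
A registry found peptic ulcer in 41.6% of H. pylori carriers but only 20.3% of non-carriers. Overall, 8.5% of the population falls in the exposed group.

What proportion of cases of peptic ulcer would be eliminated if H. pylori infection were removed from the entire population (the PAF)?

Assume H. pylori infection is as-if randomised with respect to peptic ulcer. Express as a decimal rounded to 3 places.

p₁ = 0.416, p₀ = 0.203.
Overall risk P(Y=1) = π·p₁ + (1−π)·p₀ = 0.085×0.416 + 0.915×0.203 = 0.22111.
Under exogeneity, PAF = [P(Y=1) − p₀] / P(Y=1).
PAF = (0.22111 − 0.203) / 0.22111 ≈ 0.0819

PAF ≈ 0.082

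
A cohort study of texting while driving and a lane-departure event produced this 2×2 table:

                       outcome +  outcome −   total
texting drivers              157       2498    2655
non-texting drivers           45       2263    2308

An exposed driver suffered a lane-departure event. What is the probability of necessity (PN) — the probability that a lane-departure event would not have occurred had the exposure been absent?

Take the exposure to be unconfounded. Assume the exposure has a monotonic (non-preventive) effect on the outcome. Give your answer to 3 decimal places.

PN ≈ 0.670

p₁ = P(outcome | exposed) = 157/2655 = 0.059134
p₀ = P(outcome | unexposed) = 45/2308 = 0.019497
Under exogeneity and monotonicity, PN = (p₁ − p₀)/p₁.
PN = (0.059134 − 0.019497) / 0.059134 ≈ 0.6703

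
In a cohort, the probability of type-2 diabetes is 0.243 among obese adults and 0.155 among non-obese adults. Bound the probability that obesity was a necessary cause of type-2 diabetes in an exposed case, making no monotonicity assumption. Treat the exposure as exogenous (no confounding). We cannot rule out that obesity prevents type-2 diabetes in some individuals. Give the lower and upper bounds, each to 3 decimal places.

0.362 ≤ PN ≤ 1.000

Let p₁ = 0.243, p₀ = 0.155.
Under exogeneity alone the bounds on PN are max{0,(p₁−p₀)/p₁} ≤ PN ≤ min{1,(1−p₀)/p₁}.
  lower = (p₁ − p₀)/p₁ = 0.088 / 0.243 ≈ 0.3621
  upper = min{1, (1 − p₀)/p₁} = 0.845 / 0.243 ≈ 3.4774 → capped at 1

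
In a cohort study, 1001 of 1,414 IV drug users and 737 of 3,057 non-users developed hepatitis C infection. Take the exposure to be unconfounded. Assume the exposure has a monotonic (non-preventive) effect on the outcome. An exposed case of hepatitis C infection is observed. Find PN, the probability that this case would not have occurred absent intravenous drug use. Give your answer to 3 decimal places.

p₁ = P(outcome | exposed) = 1001/1414 = 0.70792
p₀ = P(outcome | unexposed) = 737/3057 = 0.24109
Under exogeneity and monotonicity, PN = (p₁ − p₀) / p₁.
PN = (0.70792 − 0.24109) / 0.70792 = 0.46683 / 0.70792 ≈ 0.6594

PN ≈ 0.659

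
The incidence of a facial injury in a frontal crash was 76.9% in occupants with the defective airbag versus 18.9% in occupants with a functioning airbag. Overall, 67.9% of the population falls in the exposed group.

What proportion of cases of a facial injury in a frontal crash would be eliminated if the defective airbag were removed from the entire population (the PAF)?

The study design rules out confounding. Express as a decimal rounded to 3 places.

p₁ = 0.769, p₀ = 0.189.
Overall risk P(Y=1) = π·p₁ + (1−π)·p₀ = 0.679×0.769 + 0.321×0.189 = 0.58282.
Under exogeneity, PAF = [P(Y=1) − p₀] / P(Y=1).
PAF = (0.58282 − 0.189) / 0.58282 ≈ 0.6757

PAF ≈ 0.676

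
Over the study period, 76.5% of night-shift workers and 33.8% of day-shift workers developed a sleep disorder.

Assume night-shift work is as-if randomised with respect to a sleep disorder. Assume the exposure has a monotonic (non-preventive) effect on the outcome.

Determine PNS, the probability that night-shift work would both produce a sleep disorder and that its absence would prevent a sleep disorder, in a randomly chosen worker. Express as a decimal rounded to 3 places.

p₁ = 0.765, p₀ = 0.338.
Under exogeneity and monotonicity, PNS = p₁ − p₀.
PNS = 0.765 − 0.338 = 0.427

PNS ≈ 0.427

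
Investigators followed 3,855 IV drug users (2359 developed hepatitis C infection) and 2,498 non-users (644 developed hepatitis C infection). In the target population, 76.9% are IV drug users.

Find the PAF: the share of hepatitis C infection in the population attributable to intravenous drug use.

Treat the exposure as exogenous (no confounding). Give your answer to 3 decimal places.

PAF ≈ 0.514

p₁ = P(outcome | exposed) = 2359/3855 = 0.61193
p₀ = P(outcome | unexposed) = 644/2498 = 0.25781
Overall risk P(Y=1) = π·p₁ + (1−π)·p₀ = 0.769×0.61193 + 0.231×0.25781 = 0.53013.
Under exogeneity, PAF = [P(Y=1) − p₀] / P(Y=1).
PAF = (0.53013 − 0.25781) / 0.53013 ≈ 0.5137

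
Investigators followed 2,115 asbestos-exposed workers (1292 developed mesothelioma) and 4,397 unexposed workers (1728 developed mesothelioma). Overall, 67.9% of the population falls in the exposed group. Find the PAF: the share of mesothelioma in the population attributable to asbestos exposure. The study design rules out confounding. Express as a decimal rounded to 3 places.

p₁ = P(outcome | exposed) = 1292/2115 = 0.61087
p₀ = P(outcome | unexposed) = 1728/4397 = 0.393
Overall risk P(Y=1) = π·p₁ + (1−π)·p₀ = 0.679×0.61087 + 0.321×0.393 = 0.54094.
Under exogeneity, PAF = [P(Y=1) − p₀] / P(Y=1).
PAF = (0.54094 − 0.393) / 0.54094 ≈ 0.2735

PAF ≈ 0.273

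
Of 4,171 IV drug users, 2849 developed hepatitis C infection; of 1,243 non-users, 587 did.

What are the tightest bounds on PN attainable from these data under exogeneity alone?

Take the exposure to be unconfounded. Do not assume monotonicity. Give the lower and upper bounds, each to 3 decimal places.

p₁ = P(outcome | exposed) = 2849/4171 = 0.68305
p₀ = P(outcome | unexposed) = 587/1243 = 0.47224
Under exogeneity alone the bounds on PN are max{0,(p₁−p₀)/p₁} ≤ PN ≤ min{1,(1−p₀)/p₁}.
  lower = (p₁ − p₀)/p₁ = 0.21081 / 0.68305 ≈ 0.3086
  upper = min{1, (1 − p₀)/p₁} = 0.52776 / 0.68305 ≈ 0.7726

0.309 ≤ PN ≤ 0.773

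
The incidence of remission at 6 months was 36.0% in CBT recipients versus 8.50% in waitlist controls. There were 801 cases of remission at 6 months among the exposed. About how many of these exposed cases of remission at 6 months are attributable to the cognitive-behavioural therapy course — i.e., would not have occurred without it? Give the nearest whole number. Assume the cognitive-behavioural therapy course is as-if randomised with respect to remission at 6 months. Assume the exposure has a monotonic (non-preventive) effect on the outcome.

p₁ = 0.36, p₀ = 0.085.
PN = (p₁ − p₀)/p₁ = (0.36 − 0.085) / 0.36 ≈ 0.76389.
Attributable cases ≈ PN × (exposed cases) = 0.76389 × 801 ≈ 611.88.

about 612 cases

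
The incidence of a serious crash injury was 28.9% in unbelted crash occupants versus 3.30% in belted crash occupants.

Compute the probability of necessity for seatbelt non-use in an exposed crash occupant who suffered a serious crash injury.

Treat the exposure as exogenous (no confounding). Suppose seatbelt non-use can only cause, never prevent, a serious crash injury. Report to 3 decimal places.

p₁ = 0.289, p₀ = 0.033.
Under exogeneity and monotonicity, PN = (p₁ − p₀) / p₁.
PN = (0.289 − 0.033) / 0.289 = 0.256 / 0.289 ≈ 0.8858

PN ≈ 0.886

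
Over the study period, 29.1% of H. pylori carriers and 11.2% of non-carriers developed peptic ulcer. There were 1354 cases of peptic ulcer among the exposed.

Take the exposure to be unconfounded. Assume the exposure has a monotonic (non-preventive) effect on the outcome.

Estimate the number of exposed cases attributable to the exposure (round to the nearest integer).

p₁ = 0.291, p₀ = 0.112.
PN = (p₁ − p₀)/p₁ = (0.291 − 0.112) / 0.291 ≈ 0.61512.
Attributable cases ≈ PN × (exposed cases) = 0.61512 × 1354 ≈ 832.87.

about 833 cases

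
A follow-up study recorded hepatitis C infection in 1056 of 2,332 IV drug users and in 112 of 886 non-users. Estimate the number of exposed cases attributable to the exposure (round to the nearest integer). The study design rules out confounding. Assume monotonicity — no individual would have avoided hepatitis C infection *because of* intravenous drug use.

p₁ = P(outcome | exposed) = 1056/2332 = 0.45283
p₀ = P(outcome | unexposed) = 112/886 = 0.12641
PN = (p₁ − p₀)/p₁ = (0.45283 − 0.12641) / 0.45283 ≈ 0.72084.
Attributable cases ≈ PN × (exposed cases) = 0.72084 × 1056 ≈ 761.21.

about 761 cases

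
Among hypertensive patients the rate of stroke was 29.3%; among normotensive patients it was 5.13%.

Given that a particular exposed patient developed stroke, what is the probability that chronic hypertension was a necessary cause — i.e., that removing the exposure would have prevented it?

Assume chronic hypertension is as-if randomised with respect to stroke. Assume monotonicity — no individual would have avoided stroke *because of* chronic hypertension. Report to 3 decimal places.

p₁ = 0.293, p₀ = 0.0513.
Under exogeneity and monotonicity, PN = (p₁ − p₀) / p₁.
PN = (0.293 − 0.0513) / 0.293 = 0.2417 / 0.293 ≈ 0.8249

PN ≈ 0.825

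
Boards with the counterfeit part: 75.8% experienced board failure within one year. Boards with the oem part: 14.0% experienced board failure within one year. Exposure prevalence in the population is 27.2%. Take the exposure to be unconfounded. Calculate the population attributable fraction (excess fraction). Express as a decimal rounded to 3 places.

p₁ = 0.758, p₀ = 0.14.
Overall risk P(Y=1) = π·p₁ + (1−π)·p₀ = 0.272×0.758 + 0.728×0.14 = 0.3081.
Under exogeneity, PAF = [P(Y=1) − p₀] / P(Y=1).
PAF = (0.3081 − 0.14) / 0.3081 ≈ 0.5456

PAF ≈ 0.546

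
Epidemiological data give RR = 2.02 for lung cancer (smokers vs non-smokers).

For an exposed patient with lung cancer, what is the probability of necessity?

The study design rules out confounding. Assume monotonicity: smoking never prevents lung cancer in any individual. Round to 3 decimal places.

Under exogeneity and monotonicity, PN = (RR − 1) / RR = 1 − 1/RR.
PN = (2.02 − 1) / 2.02 = 1.02 / 2.02 ≈ 0.5050

PN ≈ 0.505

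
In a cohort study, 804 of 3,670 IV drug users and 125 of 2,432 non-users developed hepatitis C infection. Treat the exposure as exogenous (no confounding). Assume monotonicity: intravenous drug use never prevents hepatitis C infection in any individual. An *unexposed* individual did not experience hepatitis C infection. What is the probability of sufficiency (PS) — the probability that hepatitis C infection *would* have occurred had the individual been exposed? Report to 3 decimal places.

PS ≈ 0.177

p₁ = P(outcome | exposed) = 804/3670 = 0.21907
p₀ = P(outcome | unexposed) = 125/2432 = 0.051398
Under exogeneity and monotonicity, PS = (p₁ − p₀) / (1 − p₀).
PS = (0.21907 − 0.051398) / (1 − 0.051398) = 0.16768 / 0.9486 ≈ 0.1768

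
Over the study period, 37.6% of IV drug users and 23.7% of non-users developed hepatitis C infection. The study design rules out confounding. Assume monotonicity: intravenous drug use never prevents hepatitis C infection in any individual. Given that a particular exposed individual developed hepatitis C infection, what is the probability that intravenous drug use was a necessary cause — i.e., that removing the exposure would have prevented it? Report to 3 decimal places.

p₁ = 0.376, p₀ = 0.237.
Under exogeneity and monotonicity, PN = (p₁ − p₀) / p₁.
PN = (0.376 − 0.237) / 0.376 = 0.139 / 0.376 ≈ 0.3697

PN ≈ 0.370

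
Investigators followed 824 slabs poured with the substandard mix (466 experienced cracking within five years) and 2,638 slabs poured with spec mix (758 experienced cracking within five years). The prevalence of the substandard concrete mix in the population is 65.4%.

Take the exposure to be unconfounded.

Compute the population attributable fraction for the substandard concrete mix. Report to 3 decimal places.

p₁ = P(outcome | exposed) = 466/824 = 0.56553
p₀ = P(outcome | unexposed) = 758/2638 = 0.28734
Overall risk P(Y=1) = π·p₁ + (1−π)·p₀ = 0.654×0.56553 + 0.346×0.28734 = 0.46928.
Under exogeneity, PAF = [P(Y=1) − p₀] / P(Y=1).
PAF = (0.46928 − 0.28734) / 0.46928 ≈ 0.3877

PAF ≈ 0.388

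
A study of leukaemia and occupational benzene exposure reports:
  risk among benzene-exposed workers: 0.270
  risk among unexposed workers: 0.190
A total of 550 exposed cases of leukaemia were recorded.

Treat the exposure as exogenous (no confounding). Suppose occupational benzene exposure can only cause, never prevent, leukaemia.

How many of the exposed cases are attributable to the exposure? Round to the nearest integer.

Let p₁ = 0.27, p₀ = 0.19.
PN = (p₁ − p₀)/p₁ = (0.27 − 0.19) / 0.27 ≈ 0.29630.
Attributable cases ≈ PN × (exposed cases) = 0.29630 × 550 ≈ 162.96.

about 163 cases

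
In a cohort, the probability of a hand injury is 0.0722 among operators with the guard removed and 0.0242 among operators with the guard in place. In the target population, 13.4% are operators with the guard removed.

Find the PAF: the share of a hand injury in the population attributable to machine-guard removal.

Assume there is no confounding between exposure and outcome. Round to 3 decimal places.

Let p₁ = 0.0722, p₀ = 0.0242.
Overall risk P(Y=1) = π·p₁ + (1−π)·p₀ = 0.134×0.0722 + 0.866×0.0242 = 0.030632.
Under exogeneity, PAF = [P(Y=1) − p₀] / P(Y=1).
PAF = (0.030632 − 0.0242) / 0.030632 ≈ 0.2100

PAF ≈ 0.210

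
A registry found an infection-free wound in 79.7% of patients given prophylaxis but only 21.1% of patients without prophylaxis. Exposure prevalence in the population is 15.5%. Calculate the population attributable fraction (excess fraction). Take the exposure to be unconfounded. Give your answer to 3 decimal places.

p₁ = 0.797, p₀ = 0.211.
Overall risk P(Y=1) = π·p₁ + (1−π)·p₀ = 0.155×0.797 + 0.845×0.211 = 0.30183.
Under exogeneity, PAF = [P(Y=1) − p₀] / P(Y=1).
PAF = (0.30183 − 0.211) / 0.30183 ≈ 0.3009

PAF ≈ 0.301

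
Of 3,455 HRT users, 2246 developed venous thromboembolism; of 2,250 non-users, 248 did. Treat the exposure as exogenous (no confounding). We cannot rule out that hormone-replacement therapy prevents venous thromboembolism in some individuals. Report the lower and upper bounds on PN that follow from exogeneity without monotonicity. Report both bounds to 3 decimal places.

p₁ = P(outcome | exposed) = 2246/3455 = 0.65007
p₀ = P(outcome | unexposed) = 248/2250 = 0.11022
Under exogeneity alone the bounds on PN are max{0,(p₁−p₀)/p₁} ≤ PN ≤ min{1,(1−p₀)/p₁}.
  lower = (p₁ − p₀)/p₁ = 0.53985 / 0.65007 ≈ 0.8304
  upper = min{1, (1 − p₀)/p₁} = 0.88978 / 0.65007 ≈ 1.3687 → capped at 1

0.830 ≤ PN ≤ 1.000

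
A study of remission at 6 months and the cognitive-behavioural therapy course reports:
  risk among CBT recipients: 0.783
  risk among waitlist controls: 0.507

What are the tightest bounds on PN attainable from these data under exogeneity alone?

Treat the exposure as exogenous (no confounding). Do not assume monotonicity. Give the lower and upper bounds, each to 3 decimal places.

Let p₁ = 0.783, p₀ = 0.507.
Under exogeneity alone the bounds on PN are max{0,(p₁−p₀)/p₁} ≤ PN ≤ min{1,(1−p₀)/p₁}.
  lower = (p₁ − p₀)/p₁ = 0.276 / 0.783 ≈ 0.3525
  upper = min{1, (1 − p₀)/p₁} = 0.493 / 0.783 ≈ 0.6296

0.352 ≤ PN ≤ 0.630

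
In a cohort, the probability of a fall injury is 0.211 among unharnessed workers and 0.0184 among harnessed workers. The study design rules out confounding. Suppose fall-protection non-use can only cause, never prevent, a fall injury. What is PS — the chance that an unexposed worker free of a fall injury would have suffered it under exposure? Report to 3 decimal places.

Let p₁ = 0.211, p₀ = 0.0184.
Under exogeneity and monotonicity, PS = (p₁ − p₀) / (1 − p₀).
PS = (0.211 − 0.0184) / (1 − 0.0184) = 0.1926 / 0.9816 ≈ 0.1962

PS ≈ 0.196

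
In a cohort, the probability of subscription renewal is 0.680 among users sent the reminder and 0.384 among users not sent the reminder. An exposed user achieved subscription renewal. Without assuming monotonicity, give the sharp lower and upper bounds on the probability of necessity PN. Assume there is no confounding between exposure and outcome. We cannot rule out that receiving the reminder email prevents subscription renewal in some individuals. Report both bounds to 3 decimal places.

0.435 ≤ PN ≤ 0.906

Let p₁ = 0.68, p₀ = 0.384.
Under exogeneity alone the bounds on PN are max{0,(p₁−p₀)/p₁} ≤ PN ≤ min{1,(1−p₀)/p₁}.
  lower = (p₁ − p₀)/p₁ = 0.296 / 0.68 ≈ 0.4353
  upper = min{1, (1 − p₀)/p₁} = 0.616 / 0.68 ≈ 0.9059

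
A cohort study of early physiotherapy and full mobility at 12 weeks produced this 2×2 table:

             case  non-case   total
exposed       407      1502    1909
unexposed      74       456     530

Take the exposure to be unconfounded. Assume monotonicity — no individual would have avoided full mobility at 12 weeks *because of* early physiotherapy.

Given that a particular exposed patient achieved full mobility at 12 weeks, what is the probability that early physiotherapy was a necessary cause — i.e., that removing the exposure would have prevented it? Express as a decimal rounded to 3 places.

PN ≈ 0.345

p₁ = P(outcome | exposed) = 407/1909 = 0.2132
p₀ = P(outcome | unexposed) = 74/530 = 0.13962
Under exogeneity and monotonicity, PN = (p₁ − p₀)/p₁.
PN = (0.2132 − 0.13962) / 0.2132 ≈ 0.3451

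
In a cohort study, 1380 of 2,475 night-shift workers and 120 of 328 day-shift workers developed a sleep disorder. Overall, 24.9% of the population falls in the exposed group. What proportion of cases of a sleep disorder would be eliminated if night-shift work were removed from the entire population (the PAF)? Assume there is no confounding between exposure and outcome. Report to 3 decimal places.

p₁ = P(outcome | exposed) = 1380/2475 = 0.55758
p₀ = P(outcome | unexposed) = 120/328 = 0.36585
Overall risk P(Y=1) = π·p₁ + (1−π)·p₀ = 0.249×0.55758 + 0.751×0.36585 = 0.41359.
Under exogeneity, PAF = [P(Y=1) − p₀] / P(Y=1).
PAF = (0.41359 − 0.36585) / 0.41359 ≈ 0.1154

PAF ≈ 0.115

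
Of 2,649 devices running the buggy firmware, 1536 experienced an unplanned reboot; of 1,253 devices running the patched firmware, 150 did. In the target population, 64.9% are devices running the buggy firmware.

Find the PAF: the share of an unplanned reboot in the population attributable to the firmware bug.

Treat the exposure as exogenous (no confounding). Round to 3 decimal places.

p₁ = P(outcome | exposed) = 1536/2649 = 0.57984
p₀ = P(outcome | unexposed) = 150/1253 = 0.11971
Overall risk P(Y=1) = π·p₁ + (1−π)·p₀ = 0.649×0.57984 + 0.351×0.11971 = 0.41834.
Under exogeneity, PAF = [P(Y=1) − p₀] / P(Y=1).
PAF = (0.41834 − 0.11971) / 0.41834 ≈ 0.7138

PAF ≈ 0.714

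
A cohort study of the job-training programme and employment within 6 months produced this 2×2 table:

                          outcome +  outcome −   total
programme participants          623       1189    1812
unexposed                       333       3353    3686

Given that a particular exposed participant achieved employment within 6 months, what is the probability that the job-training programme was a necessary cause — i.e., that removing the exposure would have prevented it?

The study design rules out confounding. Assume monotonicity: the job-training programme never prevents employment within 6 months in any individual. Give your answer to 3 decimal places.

p₁ = P(outcome | exposed) = 623/1812 = 0.34382
p₀ = P(outcome | unexposed) = 333/3686 = 0.090342
Under exogeneity and monotonicity, PN = (p₁ − p₀)/p₁.
PN = (0.34382 − 0.090342) / 0.34382 ≈ 0.7372

PN ≈ 0.737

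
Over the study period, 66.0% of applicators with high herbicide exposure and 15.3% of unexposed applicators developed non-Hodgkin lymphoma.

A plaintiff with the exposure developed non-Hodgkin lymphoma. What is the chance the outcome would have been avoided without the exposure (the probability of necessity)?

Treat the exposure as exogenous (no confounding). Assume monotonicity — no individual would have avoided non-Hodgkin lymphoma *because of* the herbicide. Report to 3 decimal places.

p₁ = 0.66, p₀ = 0.153.
Under exogeneity and monotonicity, PN = (p₁ − p₀) / p₁.
PN = (0.66 − 0.153) / 0.66 = 0.507 / 0.66 ≈ 0.7682

PN ≈ 0.768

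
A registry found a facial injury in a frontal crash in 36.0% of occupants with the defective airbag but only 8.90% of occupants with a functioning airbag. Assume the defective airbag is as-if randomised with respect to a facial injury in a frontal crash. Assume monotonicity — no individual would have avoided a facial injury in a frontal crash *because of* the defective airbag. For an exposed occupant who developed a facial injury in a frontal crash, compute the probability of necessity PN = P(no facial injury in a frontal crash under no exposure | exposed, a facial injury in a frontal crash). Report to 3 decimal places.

PN ≈ 0.753

p₁ = 0.36, p₀ = 0.089.
Under exogeneity and monotonicity, PN = (p₁ − p₀) / p₁.
PN = (0.36 − 0.089) / 0.36 = 0.271 / 0.36 ≈ 0.7528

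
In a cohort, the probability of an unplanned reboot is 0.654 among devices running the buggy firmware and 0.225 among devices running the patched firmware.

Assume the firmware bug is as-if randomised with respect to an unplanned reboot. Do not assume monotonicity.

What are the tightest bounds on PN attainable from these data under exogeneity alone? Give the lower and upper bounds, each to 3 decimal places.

0.656 ≤ PN ≤ 1.000

Let p₁ = 0.654, p₀ = 0.225.
Under exogeneity alone the bounds on PN are max{0,(p₁−p₀)/p₁} ≤ PN ≤ min{1,(1−p₀)/p₁}.
  lower = (p₁ − p₀)/p₁ = 0.429 / 0.654 ≈ 0.6560
  upper = min{1, (1 − p₀)/p₁} = 0.775 / 0.654 ≈ 1.1850 → capped at 1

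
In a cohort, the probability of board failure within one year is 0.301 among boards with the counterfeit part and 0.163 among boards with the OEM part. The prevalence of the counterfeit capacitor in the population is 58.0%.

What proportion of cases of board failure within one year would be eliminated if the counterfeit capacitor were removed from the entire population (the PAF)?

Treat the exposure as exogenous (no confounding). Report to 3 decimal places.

Let p₁ = 0.301, p₀ = 0.163.
Overall risk P(Y=1) = π·p₁ + (1−π)·p₀ = 0.58×0.301 + 0.42×0.163 = 0.24304.
Under exogeneity, PAF = [P(Y=1) − p₀] / P(Y=1).
PAF = (0.24304 − 0.163) / 0.24304 ≈ 0.3293

PAF ≈ 0.329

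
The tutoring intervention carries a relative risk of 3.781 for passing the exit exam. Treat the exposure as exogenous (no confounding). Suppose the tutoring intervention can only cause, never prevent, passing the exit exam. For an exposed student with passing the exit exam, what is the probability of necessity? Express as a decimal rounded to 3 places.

PN ≈ 0.736

Under exogeneity and monotonicity, PN = (RR − 1) / RR = 1 − 1/RR.
PN = (3.781 − 1) / 3.781 = 2.781 / 3.781 ≈ 0.7355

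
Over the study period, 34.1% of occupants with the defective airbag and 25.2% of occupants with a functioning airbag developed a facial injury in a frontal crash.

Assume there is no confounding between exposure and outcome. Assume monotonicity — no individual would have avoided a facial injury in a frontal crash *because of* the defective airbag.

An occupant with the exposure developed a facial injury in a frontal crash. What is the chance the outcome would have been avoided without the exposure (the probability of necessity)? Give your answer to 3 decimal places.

p₁ = 0.341, p₀ = 0.252.
Under exogeneity and monotonicity, PN = (p₁ − p₀) / p₁.
PN = (0.341 − 0.252) / 0.341 = 0.089 / 0.341 ≈ 0.2610

PN ≈ 0.261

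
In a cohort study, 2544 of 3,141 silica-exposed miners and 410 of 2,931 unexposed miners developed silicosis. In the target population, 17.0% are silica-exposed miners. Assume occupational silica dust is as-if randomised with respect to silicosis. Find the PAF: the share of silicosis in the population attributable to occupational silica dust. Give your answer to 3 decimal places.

PAF ≈ 0.449

p₁ = P(outcome | exposed) = 2544/3141 = 0.80993
p₀ = P(outcome | unexposed) = 410/2931 = 0.13988
Overall risk P(Y=1) = π·p₁ + (1−π)·p₀ = 0.17×0.80993 + 0.83×0.13988 = 0.25379.
Under exogeneity, PAF = [P(Y=1) − p₀] / P(Y=1).
PAF = (0.25379 − 0.13988) / 0.25379 ≈ 0.4488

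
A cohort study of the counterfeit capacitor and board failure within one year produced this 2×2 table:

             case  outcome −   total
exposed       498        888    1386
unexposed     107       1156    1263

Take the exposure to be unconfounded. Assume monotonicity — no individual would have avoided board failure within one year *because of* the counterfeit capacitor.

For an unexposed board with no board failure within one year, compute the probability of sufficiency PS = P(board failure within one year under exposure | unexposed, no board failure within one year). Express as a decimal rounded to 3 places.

PS ≈ 0.300

p₁ = P(outcome | exposed) = 498/1386 = 0.35931
p₀ = P(outcome | unexposed) = 107/1263 = 0.084719
Under exogeneity and monotonicity, PS = (p₁ − p₀)/(1 − p₀).
PS = (0.35931 − 0.084719) / 0.91528 ≈ 0.3000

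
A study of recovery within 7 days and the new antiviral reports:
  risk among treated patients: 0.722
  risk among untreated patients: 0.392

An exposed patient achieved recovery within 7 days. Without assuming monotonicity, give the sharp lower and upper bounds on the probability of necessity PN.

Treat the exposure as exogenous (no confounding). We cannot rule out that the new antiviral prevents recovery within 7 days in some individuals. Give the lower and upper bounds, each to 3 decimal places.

0.457 ≤ PN ≤ 0.842

Let p₁ = 0.722, p₀ = 0.392.
Under exogeneity alone the bounds on PN are max{0,(p₁−p₀)/p₁} ≤ PN ≤ min{1,(1−p₀)/p₁}.
  lower = (p₁ − p₀)/p₁ = 0.33 / 0.722 ≈ 0.4571
  upper = min{1, (1 − p₀)/p₁} = 0.608 / 0.722 ≈ 0.8421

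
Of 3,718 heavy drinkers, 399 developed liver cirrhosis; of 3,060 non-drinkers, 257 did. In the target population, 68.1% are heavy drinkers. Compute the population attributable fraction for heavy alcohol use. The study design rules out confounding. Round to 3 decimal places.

p₁ = P(outcome | exposed) = 399/3718 = 0.10732
p₀ = P(outcome | unexposed) = 257/3060 = 0.083987
Overall risk P(Y=1) = π·p₁ + (1−π)·p₀ = 0.681×0.10732 + 0.319×0.083987 = 0.099874.
Under exogeneity, PAF = [P(Y=1) − p₀] / P(Y=1).
PAF = (0.099874 − 0.083987) / 0.099874 ≈ 0.1591

PAF ≈ 0.159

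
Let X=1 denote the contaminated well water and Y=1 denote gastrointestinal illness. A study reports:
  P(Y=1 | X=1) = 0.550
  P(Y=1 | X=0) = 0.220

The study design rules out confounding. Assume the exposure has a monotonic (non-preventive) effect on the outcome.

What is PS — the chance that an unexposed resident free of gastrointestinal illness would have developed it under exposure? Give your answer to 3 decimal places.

Let p₁ = 0.55, p₀ = 0.22.
Under exogeneity and monotonicity, PS = (p₁ − p₀) / (1 − p₀).
PS = (0.55 − 0.22) / (1 − 0.22) = 0.33 / 0.78 ≈ 0.4231

PS ≈ 0.423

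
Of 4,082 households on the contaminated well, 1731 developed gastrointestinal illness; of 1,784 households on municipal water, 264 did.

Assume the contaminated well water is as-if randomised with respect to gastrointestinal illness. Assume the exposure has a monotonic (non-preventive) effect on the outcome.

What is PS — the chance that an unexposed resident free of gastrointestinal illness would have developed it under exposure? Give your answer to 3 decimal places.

p₁ = P(outcome | exposed) = 1731/4082 = 0.42406
p₀ = P(outcome | unexposed) = 264/1784 = 0.14798
Under exogeneity and monotonicity, PS = (p₁ − p₀) / (1 − p₀).
PS = (0.42406 − 0.14798) / (1 − 0.14798) = 0.27607 / 0.85202 ≈ 0.3240

PS ≈ 0.324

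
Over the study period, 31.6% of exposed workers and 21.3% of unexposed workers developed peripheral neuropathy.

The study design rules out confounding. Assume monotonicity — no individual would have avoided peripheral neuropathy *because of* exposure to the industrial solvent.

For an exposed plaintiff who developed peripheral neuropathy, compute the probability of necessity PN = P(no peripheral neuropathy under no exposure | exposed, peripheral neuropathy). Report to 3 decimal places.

PN ≈ 0.326

p₁ = 0.316, p₀ = 0.213.
Under exogeneity and monotonicity, PN = (p₁ − p₀) / p₁.
PN = (0.316 − 0.213) / 0.316 = 0.103 / 0.316 ≈ 0.3259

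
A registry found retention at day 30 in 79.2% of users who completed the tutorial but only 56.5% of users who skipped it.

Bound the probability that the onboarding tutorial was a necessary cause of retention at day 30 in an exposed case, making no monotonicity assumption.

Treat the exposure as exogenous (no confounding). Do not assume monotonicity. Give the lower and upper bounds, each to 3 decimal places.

0.287 ≤ PN ≤ 0.549

p₁ = 0.792, p₀ = 0.565.
Under exogeneity alone the bounds on PN are max{0,(p₁−p₀)/p₁} ≤ PN ≤ min{1,(1−p₀)/p₁}.
  lower = (p₁ − p₀)/p₁ = 0.227 / 0.792 ≈ 0.2866
  upper = min{1, (1 − p₀)/p₁} = 0.435 / 0.792 ≈ 0.5492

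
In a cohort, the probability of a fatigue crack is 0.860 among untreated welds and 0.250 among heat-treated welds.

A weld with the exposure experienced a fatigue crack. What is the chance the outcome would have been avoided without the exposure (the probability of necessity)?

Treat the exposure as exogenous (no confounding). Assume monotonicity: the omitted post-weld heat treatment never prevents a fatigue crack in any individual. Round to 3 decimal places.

Let p₁ = 0.86, p₀ = 0.25.
Under exogeneity and monotonicity, PN = (p₁ − p₀) / p₁.
PN = (0.86 − 0.25) / 0.86 = 0.61 / 0.86 ≈ 0.7093

PN ≈ 0.709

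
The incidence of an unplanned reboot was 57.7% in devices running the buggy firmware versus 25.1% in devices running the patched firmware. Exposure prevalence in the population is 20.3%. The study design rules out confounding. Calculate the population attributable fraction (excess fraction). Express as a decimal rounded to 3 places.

PAF ≈ 0.209

p₁ = 0.577, p₀ = 0.251.
Overall risk P(Y=1) = π·p₁ + (1−π)·p₀ = 0.203×0.577 + 0.797×0.251 = 0.31718.
Under exogeneity, PAF = [P(Y=1) − p₀] / P(Y=1).
PAF = (0.31718 − 0.251) / 0.31718 ≈ 0.2086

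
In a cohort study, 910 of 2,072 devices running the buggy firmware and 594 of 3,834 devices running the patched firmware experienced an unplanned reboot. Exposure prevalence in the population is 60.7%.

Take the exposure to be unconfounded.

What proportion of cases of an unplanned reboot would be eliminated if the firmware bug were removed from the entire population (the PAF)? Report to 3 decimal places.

PAF ≈ 0.527

p₁ = P(outcome | exposed) = 910/2072 = 0.43919
p₀ = P(outcome | unexposed) = 594/3834 = 0.15493
Overall risk P(Y=1) = π·p₁ + (1−π)·p₀ = 0.607×0.43919 + 0.393×0.15493 = 0.32748.
Under exogeneity, PAF = [P(Y=1) − p₀] / P(Y=1).
PAF = (0.32748 − 0.15493) / 0.32748 ≈ 0.5269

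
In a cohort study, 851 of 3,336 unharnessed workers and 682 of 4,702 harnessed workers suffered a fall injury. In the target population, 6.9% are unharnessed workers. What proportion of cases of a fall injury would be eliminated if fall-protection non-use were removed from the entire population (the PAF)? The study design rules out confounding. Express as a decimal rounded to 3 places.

PAF ≈ 0.050

p₁ = P(outcome | exposed) = 851/3336 = 0.2551
p₀ = P(outcome | unexposed) = 682/4702 = 0.14504
Overall risk P(Y=1) = π·p₁ + (1−π)·p₀ = 0.069×0.2551 + 0.931×0.14504 = 0.15264.
Under exogeneity, PAF = [P(Y=1) − p₀] / P(Y=1).
PAF = (0.15264 − 0.14504) / 0.15264 ≈ 0.0497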